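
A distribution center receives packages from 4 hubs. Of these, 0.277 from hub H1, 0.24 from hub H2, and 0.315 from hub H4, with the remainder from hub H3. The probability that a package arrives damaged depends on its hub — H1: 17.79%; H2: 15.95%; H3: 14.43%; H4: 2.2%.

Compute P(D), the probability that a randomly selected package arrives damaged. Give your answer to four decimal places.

P(H3) = 1 − (0.277 + 0.24 + 0.315) = 0.168.
P(D) = P(D|H1)·P(H1) + P(D|H2)·P(H2) + P(D|H3)·P(H3) + P(D|H4)·P(H4)
      = 0.1779·0.277 + 0.1595·0.24 + 0.1443·0.168 + 0.022·0.315
      = 0.0492783 + 0.03828 + 0.0242424 + 0.00693 = 0.1187307

0.1187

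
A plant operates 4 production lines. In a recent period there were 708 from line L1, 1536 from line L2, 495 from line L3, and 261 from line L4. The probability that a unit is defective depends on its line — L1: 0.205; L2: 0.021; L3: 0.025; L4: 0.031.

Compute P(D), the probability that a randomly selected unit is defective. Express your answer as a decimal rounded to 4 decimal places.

0.0660

Total: 708 + 1536 + 495 + 261 = 3000.
P(L1) = 708/3000 = 0.236. P(L2) = 1536/3000 = 0.512. P(L3) = 495/3000 = 0.165. P(L4) = 261/3000 = 0.087.
P(D) = P(D|L1)·P(L1) + P(D|L2)·P(L2) + P(D|L3)·P(L3) + P(D|L4)·P(L4)
      = 0.205·0.236 + 0.021·0.512 + 0.025·0.165 + 0.031·0.087
      = 0.04838 + 0.010752 + 0.004125 + 0.002697 = 0.065954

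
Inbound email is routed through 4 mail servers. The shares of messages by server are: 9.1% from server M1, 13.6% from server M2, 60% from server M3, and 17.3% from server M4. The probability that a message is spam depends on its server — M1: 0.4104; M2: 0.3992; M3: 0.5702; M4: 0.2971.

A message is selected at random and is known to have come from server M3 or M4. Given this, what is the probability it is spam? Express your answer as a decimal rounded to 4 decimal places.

P(S|J) ≈ 0.5091

Let J = {M3, M4}.
P(J) = 0.6 + 0.173 = 0.773.
P(S ∩ J) = 0.5702·0.6 + 0.2971·0.173 = 0.34212 + 0.0513983 = 0.3935183.
P(S | J) = 0.3935183 / 0.773 = 0.509079…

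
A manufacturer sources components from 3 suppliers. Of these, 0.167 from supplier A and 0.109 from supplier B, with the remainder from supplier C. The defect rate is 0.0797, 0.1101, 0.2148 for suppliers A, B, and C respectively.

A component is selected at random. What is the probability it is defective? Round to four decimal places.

P(D) ≈ 0.1808

P(C) = 1 − (0.167 + 0.109) = 0.724.
P(D) = P(D|A)·P(A) + P(D|B)·P(B) + P(D|C)·P(C)
      = 0.0797·0.167 + 0.1101·0.109 + 0.2148·0.724
      = 0.0133099 + 0.0120009 + 0.1555152 = 0.180826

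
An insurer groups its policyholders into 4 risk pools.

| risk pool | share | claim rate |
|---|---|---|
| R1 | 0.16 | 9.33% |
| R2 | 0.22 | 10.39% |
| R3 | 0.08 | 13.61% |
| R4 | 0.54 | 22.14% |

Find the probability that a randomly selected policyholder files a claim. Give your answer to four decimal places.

0.1682

Using total probability over the partition,
P(C) = P(C|R1)·P(R1) + P(C|R2)·P(R2) + P(C|R3)·P(R3) + P(C|R4)·P(R4)
      = 0.0933·0.16 + 0.1039·0.22 + 0.1361·0.08 + 0.2214·0.54
      = 0.014928 + 0.022858 + 0.010888 + 0.119556 = 0.16823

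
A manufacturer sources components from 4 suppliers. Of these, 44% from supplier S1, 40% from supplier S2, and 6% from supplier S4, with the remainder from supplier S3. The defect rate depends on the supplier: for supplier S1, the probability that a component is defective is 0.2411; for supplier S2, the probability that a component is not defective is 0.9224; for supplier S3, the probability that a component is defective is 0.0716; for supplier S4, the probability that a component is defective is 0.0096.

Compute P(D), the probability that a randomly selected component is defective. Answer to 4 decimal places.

P(S3) = 1 − (0.44 + 0.4 + 0.06) = 0.1.
P(D|S2) = 1 − 0.9224 = 0.0776.
Summing over the partition,
P(D) = P(D|S1)·P(S1) + P(D|S2)·P(S2) + P(D|S3)·P(S3) + P(D|S4)·P(S4)
      = 0.2411·0.44 + 0.0776·0.4 + 0.0716·0.1 + 0.0096·0.06
      = 0.106084 + 0.03104 + 0.00716 + 0.000576 = 0.14486

0.1449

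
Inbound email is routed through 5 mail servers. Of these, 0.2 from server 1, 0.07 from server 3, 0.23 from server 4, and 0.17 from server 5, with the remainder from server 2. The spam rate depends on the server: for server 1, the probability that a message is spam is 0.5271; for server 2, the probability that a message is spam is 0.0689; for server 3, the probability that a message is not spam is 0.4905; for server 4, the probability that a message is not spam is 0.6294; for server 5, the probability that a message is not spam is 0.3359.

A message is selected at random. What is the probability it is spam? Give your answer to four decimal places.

P(2) = 1 − (0.2 + 0.07 + 0.23 + 0.17) = 0.33.
P(S|3) = 1 − 0.4905 = 0.5095.
P(S|4) = 1 − 0.6294 = 0.3706.
P(S|5) = 1 − 0.3359 = 0.6641.
By the law of total probability,
P(S) = P(S|1)·P(1) + P(S|2)·P(2) + P(S|3)·P(3) + P(S|4)·P(4) + P(S|5)·P(5)
      = 0.5271·0.2 + 0.0689·0.33 + 0.5095·0.07 + 0.3706·0.23 + 0.6641·0.17
      = 0.10542 + 0.022737 + 0.035665 + 0.085238 + 0.112897 = 0.361957

P(S) ≈ 0.3620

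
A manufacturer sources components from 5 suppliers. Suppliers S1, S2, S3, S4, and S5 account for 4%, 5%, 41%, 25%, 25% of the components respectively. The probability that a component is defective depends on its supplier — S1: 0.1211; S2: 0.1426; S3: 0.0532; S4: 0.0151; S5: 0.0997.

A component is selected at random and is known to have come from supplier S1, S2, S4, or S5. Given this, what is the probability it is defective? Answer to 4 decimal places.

Let S = {S1, S2, S4, S5}.
P(S) = 0.04 + 0.05 + 0.25 + 0.25 = 0.59.
P(D ∩ S) = 0.1211·0.04 + 0.1426·0.05 + 0.0151·0.25 + 0.0997·0.25 = 0.004844 + 0.00713 + 0.003775 + 0.024925 = 0.040674.
P(D | S) = 0.040674 / 0.59 = 0.068939…

0.0689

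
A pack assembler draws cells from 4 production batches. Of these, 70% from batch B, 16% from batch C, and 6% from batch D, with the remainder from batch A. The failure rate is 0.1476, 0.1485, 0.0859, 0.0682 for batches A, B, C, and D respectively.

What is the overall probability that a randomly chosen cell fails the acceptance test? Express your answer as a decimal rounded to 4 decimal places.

0.1336

P(A) = 1 − (0.7 + 0.16 + 0.06) = 0.08.
P(F) = P(F|A)·P(A) + P(F|B)·P(B) + P(F|C)·P(C) + P(F|D)·P(D)
      = 0.1476·0.08 + 0.1485·0.7 + 0.0859·0.16 + 0.0682·0.06
      = 0.011808 + 0.10395 + 0.013744 + 0.004092 = 0.133594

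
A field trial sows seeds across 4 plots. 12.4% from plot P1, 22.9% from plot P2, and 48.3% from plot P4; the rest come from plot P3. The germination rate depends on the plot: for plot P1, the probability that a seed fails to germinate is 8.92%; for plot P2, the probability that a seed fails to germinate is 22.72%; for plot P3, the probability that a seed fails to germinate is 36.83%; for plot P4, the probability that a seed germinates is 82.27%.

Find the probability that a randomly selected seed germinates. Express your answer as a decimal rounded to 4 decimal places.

0.7909

P(P3) = 1 − (0.124 + 0.229 + 0.483) = 0.164.
P(G|P1) = 1 − 0.0892 = 0.9108.
P(G|P2) = 1 − 0.2272 = 0.7728.
P(G|P3) = 1 − 0.3683 = 0.6317.
P(G) = P(G|P1)·P(P1) + P(G|P2)·P(P2) + P(G|P3)·P(P3) + P(G|P4)·P(P4)
      = 0.9108·0.124 + 0.7728·0.229 + 0.6317·0.164 + 0.8227·0.483
      = 0.1129392 + 0.1769712 + 0.1035988 + 0.3973641 = 0.7908733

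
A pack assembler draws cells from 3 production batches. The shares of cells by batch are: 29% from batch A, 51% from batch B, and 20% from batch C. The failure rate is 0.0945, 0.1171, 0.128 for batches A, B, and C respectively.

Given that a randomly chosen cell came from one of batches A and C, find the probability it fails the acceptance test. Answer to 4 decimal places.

Let S = {A, C}.
P(S) = 0.29 + 0.2 = 0.49.
P(F ∩ S) = 0.0945·0.29 + 0.128·0.2 = 0.027405 + 0.0256 = 0.053005.
P(F | S) = 0.053005 / 0.49 = 0.108173…

0.1082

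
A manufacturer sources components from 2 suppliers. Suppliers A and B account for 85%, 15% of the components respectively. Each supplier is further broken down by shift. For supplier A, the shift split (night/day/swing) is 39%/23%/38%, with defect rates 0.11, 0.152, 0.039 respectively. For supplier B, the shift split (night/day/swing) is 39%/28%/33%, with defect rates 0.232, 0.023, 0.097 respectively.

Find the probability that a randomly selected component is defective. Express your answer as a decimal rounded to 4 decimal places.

P(D|A) = 0.39·0.11 + 0.23·0.152 + 0.38·0.039 = 0.0429 + 0.03496 + 0.01482 = 0.09268
P(D|B) = 0.39·0.232 + 0.28·0.023 + 0.33·0.097 = 0.09048 + 0.00644 + 0.03201 = 0.12893
Then overall,
P(D) = 0.85·0.09268 + 0.15·0.12893
      = 0.078778 + 0.0193395 = 0.0981175

P(D) ≈ 0.0981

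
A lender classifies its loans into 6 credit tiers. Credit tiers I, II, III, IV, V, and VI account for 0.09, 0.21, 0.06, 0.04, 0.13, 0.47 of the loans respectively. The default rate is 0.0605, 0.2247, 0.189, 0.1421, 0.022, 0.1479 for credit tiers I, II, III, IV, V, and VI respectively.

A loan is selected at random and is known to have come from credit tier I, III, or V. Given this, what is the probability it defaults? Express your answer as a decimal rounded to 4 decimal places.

Let S = {I, III, V}.
P(S) = 0.09 + 0.06 + 0.13 = 0.28.
P(D ∩ S) = 0.0605·0.09 + 0.189·0.06 + 0.022·0.13 = 0.005445 + 0.01134 + 0.00286 = 0.019645.
P(D | S) = 0.019645 / 0.28 = 0.070161…

P(D|S) ≈ 0.0702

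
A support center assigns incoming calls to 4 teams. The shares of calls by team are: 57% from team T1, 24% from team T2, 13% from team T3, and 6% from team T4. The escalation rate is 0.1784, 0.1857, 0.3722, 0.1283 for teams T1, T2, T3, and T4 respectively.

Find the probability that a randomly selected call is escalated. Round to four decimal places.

0.2023

P(E) = P(E|T1)·P(T1) + P(E|T2)·P(T2) + P(E|T3)·P(T3) + P(E|T4)·P(T4)
      = 0.1784·0.57 + 0.1857·0.24 + 0.3722·0.13 + 0.1283·0.06
      = 0.101688 + 0.044568 + 0.048386 + 0.007698 = 0.20234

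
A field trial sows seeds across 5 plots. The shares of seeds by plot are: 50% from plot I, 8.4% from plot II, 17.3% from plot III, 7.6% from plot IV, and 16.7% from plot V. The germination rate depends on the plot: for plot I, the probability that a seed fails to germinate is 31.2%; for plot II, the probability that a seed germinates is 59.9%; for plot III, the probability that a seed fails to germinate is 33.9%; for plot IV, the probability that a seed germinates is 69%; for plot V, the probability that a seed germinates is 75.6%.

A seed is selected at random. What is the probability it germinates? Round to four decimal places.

P(G|I) = 1 − 0.312 = 0.688.
P(G|III) = 1 − 0.339 = 0.661.
P(G) = P(G|I)·P(I) + P(G|II)·P(II) + P(G|III)·P(III) + P(G|IV)·P(IV) + P(G|V)·P(V)
      = 0.688·0.5 + 0.599·0.084 + 0.661·0.173 + 0.69·0.076 + 0.756·0.167
      = 0.344 + 0.050316 + 0.114353 + 0.05244 + 0.126252 = 0.687361

0.6874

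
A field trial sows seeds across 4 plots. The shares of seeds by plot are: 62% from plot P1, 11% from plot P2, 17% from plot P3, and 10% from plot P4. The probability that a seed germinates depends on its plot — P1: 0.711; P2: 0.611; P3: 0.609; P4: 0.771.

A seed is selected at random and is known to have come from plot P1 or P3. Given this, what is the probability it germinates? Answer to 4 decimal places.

Let S = {P1, P3}.
P(S) = 0.62 + 0.17 = 0.79.
P(G ∩ S) = 0.711·0.62 + 0.609·0.17 = 0.44082 + 0.10353 = 0.54435.
P(G | S) = 0.54435 / 0.79 = 0.689051…

P(G|S) ≈ 0.6891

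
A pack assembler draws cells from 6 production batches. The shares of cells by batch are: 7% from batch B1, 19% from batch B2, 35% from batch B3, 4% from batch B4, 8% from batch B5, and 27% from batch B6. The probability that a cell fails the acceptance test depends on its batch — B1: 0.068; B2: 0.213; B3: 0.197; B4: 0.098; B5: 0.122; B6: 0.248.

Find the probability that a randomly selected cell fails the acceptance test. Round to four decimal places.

0.1948

Summing over the partition,
P(F) = P(F|B1)·P(B1) + P(F|B2)·P(B2) + P(F|B3)·P(B3) + P(F|B4)·P(B4) + P(F|B5)·P(B5) + P(F|B6)·P(B6)
      = 0.068·0.07 + 0.213·0.19 + 0.197·0.35 + 0.098·0.04 + 0.122·0.08 + 0.248·0.27
      = 0.00476 + 0.04047 + 0.06895 + 0.00392 + 0.00976 + 0.06696 = 0.19482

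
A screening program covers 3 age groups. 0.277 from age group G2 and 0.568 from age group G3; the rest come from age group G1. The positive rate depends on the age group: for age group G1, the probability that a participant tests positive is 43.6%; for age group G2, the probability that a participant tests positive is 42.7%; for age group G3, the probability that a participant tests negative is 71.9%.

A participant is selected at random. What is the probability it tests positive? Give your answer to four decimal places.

P(T) ≈ 0.3455

P(G1) = 1 − (0.277 + 0.568) = 0.155.
P(T|G3) = 1 − 0.719 = 0.281.
Using total probability over the partition,
P(T) = P(T|G1)·P(G1) + P(T|G2)·P(G2) + P(T|G3)·P(G3)
      = 0.436·0.155 + 0.427·0.277 + 0.281·0.568
      = 0.06758 + 0.118279 + 0.159608 = 0.345467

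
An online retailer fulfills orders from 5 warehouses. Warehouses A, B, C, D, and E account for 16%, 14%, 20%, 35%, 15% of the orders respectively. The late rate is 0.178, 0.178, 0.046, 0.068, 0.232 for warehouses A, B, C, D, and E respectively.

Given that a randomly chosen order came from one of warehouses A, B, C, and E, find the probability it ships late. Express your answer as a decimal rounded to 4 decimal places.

Let S = {A, B, C, E}.
P(S) = 0.16 + 0.14 + 0.2 + 0.15 = 0.65.
P(L ∩ S) = 0.178·0.16 + 0.178·0.14 + 0.046·0.2 + 0.232·0.15 = 0.02848 + 0.02492 + 0.0092 + 0.0348 = 0.0974.
P(L | S) = 0.0974 / 0.65 = 0.149846…

0.1498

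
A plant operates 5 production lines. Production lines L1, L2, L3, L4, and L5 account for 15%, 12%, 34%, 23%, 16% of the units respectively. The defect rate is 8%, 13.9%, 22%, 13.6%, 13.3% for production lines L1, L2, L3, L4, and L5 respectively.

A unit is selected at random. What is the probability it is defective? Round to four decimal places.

By the law of total probability,
P(D) = P(D|L1)·P(L1) + P(D|L2)·P(L2) + P(D|L3)·P(L3) + P(D|L4)·P(L4) + P(D|L5)·P(L5)
      = 0.08·0.15 + 0.139·0.12 + 0.22·0.34 + 0.136·0.23 + 0.133·0.16
      = 0.012 + 0.01668 + 0.0748 + 0.03128 + 0.02128 = 0.15604

P(D) ≈ 0.1560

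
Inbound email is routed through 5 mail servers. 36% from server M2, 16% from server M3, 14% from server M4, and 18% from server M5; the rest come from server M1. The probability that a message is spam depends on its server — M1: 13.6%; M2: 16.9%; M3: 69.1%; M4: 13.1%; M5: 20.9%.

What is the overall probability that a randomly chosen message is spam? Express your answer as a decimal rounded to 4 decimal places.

P(M1) = 1 − (0.36 + 0.16 + 0.14 + 0.18) = 0.16.
P(S) = P(S|M1)·P(M1) + P(S|M2)·P(M2) + P(S|M3)·P(M3) + P(S|M4)·P(M4) + P(S|M5)·P(M5)
      = 0.136·0.16 + 0.169·0.36 + 0.691·0.16 + 0.131·0.14 + 0.209·0.18
      = 0.02176 + 0.06084 + 0.11056 + 0.01834 + 0.03762 = 0.24912

P(S) ≈ 0.2491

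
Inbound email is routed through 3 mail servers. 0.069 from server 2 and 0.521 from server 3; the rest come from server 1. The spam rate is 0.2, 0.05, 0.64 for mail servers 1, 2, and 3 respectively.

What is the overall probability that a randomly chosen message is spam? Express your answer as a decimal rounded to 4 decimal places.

P(1) = 1 − (0.069 + 0.521) = 0.41.
P(S) = P(S|1)·P(1) + P(S|2)·P(2) + P(S|3)·P(3)
      = 0.2·0.41 + 0.05·0.069 + 0.64·0.521
      = 0.082 + 0.00345 + 0.33344 = 0.41889

P(S) ≈ 0.4189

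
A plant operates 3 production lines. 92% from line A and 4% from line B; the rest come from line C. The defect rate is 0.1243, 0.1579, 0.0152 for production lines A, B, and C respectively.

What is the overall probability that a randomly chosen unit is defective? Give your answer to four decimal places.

P(C) = 1 − (0.92 + 0.04) = 0.04.
Summing over the partition,
P(D) = P(D|A)·P(A) + P(D|B)·P(B) + P(D|C)·P(C)
      = 0.1243·0.92 + 0.1579·0.04 + 0.0152·0.04
      = 0.114356 + 0.006316 + 0.000608 = 0.12128

0.1213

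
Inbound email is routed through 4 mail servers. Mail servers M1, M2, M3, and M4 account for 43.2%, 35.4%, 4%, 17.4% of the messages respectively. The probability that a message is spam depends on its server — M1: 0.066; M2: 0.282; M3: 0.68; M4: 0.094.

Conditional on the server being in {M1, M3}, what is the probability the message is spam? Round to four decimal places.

Let J = {M1, M3}.
P(J) = 0.432 + 0.04 = 0.472.
P(S ∩ J) = 0.066·0.432 + 0.68·0.04 = 0.028512 + 0.0272 = 0.055712.
P(S | J) = 0.055712 / 0.472 = 0.118034…

P(S|J) ≈ 0.1180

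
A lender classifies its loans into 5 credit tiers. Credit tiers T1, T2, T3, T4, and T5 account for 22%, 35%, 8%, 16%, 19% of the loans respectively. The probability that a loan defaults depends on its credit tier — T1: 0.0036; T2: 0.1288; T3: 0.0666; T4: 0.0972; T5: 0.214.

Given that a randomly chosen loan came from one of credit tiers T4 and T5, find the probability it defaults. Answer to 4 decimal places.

0.1606

Let S = {T4, T5}.
P(S) = 0.16 + 0.19 = 0.35.
P(D ∩ S) = 0.0972·0.16 + 0.214·0.19 = 0.015552 + 0.04066 = 0.056212.
P(D | S) = 0.056212 / 0.35 = 0.160606…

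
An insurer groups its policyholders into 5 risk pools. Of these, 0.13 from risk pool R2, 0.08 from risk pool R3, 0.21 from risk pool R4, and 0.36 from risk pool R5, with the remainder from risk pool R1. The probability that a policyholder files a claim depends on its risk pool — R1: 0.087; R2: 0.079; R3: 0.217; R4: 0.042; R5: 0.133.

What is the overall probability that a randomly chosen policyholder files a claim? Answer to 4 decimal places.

P(R1) = 1 − (0.13 + 0.08 + 0.21 + 0.36) = 0.22.
Summing over the partition,
P(C) = P(C|R1)·P(R1) + P(C|R2)·P(R2) + P(C|R3)·P(R3) + P(C|R4)·P(R4) + P(C|R5)·P(R5)
      = 0.087·0.22 + 0.079·0.13 + 0.217·0.08 + 0.042·0.21 + 0.133·0.36
      = 0.01914 + 0.01027 + 0.01736 + 0.00882 + 0.04788 = 0.10347

0.1035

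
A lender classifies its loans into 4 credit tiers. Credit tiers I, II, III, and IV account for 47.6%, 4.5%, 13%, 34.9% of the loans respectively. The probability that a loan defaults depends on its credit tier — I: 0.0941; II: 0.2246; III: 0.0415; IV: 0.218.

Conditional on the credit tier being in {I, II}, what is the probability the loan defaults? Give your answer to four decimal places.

Let S = {I, II}.
P(S) = 0.476 + 0.045 = 0.521.
P(D ∩ S) = 0.0941·0.476 + 0.2246·0.045 = 0.0447916 + 0.010107 = 0.0548986.
P(D | S) = 0.0548986 / 0.521 = 0.105372…

P(D|S) ≈ 0.1054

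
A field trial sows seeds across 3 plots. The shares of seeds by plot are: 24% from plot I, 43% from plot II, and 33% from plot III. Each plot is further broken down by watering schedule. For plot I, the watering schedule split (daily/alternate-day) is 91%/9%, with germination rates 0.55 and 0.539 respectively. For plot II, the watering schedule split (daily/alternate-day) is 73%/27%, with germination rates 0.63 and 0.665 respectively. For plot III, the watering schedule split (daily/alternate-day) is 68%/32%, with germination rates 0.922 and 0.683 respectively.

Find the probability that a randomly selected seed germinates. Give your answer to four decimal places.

P(G|I) = 0.91·0.55 + 0.09·0.539 = 0.5005 + 0.04851 = 0.54901
P(G|II) = 0.73·0.63 + 0.27·0.665 = 0.4599 + 0.17955 = 0.63945
P(G|III) = 0.68·0.922 + 0.32·0.683 = 0.62696 + 0.21856 = 0.84552
By total probability over the outer partition,
P(G) = 0.24·0.54901 + 0.43·0.63945 + 0.33·0.84552
      = 0.1317624 + 0.2749635 + 0.2790216 = 0.6857475

0.6857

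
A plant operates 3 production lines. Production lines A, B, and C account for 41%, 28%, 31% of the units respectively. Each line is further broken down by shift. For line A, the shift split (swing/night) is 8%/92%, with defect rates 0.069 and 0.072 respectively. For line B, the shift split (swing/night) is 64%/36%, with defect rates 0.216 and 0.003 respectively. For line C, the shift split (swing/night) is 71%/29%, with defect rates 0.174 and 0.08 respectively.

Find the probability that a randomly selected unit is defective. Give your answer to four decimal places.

0.1139

P(D|A) = 0.08·0.069 + 0.92·0.072 = 0.00552 + 0.06624 = 0.07176
P(D|B) = 0.64·0.216 + 0.36·0.003 = 0.13824 + 0.00108 = 0.13932
P(D|C) = 0.71·0.174 + 0.29·0.08 = 0.12354 + 0.0232 = 0.14674
By total probability over the outer partition,
P(D) = 0.41·0.07176 + 0.28·0.13932 + 0.31·0.14674
      = 0.0294216 + 0.0390096 + 0.0454894 = 0.1139206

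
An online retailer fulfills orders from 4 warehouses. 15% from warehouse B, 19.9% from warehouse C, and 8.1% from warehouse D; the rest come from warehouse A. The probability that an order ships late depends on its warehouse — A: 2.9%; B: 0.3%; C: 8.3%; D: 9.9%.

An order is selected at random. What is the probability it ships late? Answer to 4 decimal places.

0.0415

P(A) = 1 − (0.15 + 0.199 + 0.081) = 0.57.
By the law of total probability,
P(L) = P(L|A)·P(A) + P(L|B)·P(B) + P(L|C)·P(C) + P(L|D)·P(D)
      = 0.029·0.57 + 0.003·0.15 + 0.083·0.199 + 0.099·0.081
      = 0.01653 + 0.00045 + 0.016517 + 0.008019 = 0.041516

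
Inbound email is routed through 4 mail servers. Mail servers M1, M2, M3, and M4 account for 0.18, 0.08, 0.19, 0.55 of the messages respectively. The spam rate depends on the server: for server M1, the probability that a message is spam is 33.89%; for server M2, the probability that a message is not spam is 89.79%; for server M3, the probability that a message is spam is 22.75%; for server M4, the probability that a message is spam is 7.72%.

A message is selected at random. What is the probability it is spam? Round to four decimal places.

P(S|M2) = 1 − 0.8979 = 0.1021.
Using total probability over the partition,
P(S) = P(S|M1)·P(M1) + P(S|M2)·P(M2) + P(S|M3)·P(M3) + P(S|M4)·P(M4)
      = 0.3389·0.18 + 0.1021·0.08 + 0.2275·0.19 + 0.0772·0.55
      = 0.061002 + 0.008168 + 0.043225 + 0.04246 = 0.154855

0.1549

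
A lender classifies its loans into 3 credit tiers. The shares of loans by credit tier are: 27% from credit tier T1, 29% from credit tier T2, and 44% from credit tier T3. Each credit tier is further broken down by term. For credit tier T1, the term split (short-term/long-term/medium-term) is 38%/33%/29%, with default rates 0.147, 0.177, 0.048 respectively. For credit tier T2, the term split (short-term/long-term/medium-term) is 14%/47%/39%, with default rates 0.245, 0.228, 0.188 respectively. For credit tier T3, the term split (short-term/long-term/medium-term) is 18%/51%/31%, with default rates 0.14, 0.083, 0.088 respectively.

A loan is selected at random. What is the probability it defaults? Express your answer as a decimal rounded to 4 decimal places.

P(D|T1) = 0.38·0.147 + 0.33·0.177 + 0.29·0.048 = 0.05586 + 0.05841 + 0.01392 = 0.12819
P(D|T2) = 0.14·0.245 + 0.47·0.228 + 0.39·0.188 = 0.0343 + 0.10716 + 0.07332 = 0.21478
P(D|T3) = 0.18·0.14 + 0.51·0.083 + 0.31·0.088 = 0.0252 + 0.04233 + 0.02728 = 0.09481
Then overall,
P(D) = 0.27·0.12819 + 0.29·0.21478 + 0.44·0.09481
      = 0.0346113 + 0.0622862 + 0.0417164 = 0.1386139

P(D) ≈ 0.1386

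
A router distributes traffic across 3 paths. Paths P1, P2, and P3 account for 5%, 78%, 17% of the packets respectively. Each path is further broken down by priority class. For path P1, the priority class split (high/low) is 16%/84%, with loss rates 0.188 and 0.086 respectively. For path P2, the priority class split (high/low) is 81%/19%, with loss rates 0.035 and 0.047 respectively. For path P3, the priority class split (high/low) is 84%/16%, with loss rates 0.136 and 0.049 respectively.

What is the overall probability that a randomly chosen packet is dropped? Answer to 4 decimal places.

P(L|P1) = 0.16·0.188 + 0.84·0.086 = 0.03008 + 0.07224 = 0.10232
P(L|P2) = 0.81·0.035 + 0.19·0.047 = 0.02835 + 0.00893 = 0.03728
P(L|P3) = 0.84·0.136 + 0.16·0.049 = 0.11424 + 0.00784 = 0.12208
By total probability over the outer partition,
P(L) = 0.05·0.10232 + 0.78·0.03728 + 0.17·0.12208
      = 0.005116 + 0.0290784 + 0.0207536 = 0.054948

P(L) ≈ 0.0549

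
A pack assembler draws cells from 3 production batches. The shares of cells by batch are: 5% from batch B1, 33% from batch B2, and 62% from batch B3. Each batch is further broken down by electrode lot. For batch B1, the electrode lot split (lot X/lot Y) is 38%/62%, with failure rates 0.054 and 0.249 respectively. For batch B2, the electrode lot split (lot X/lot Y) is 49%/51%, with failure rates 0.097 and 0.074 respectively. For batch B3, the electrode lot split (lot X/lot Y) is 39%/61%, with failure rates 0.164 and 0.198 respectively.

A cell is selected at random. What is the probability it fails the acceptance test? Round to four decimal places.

0.1514

P(F|B1) = 0.38·0.054 + 0.62·0.249 = 0.02052 + 0.15438 = 0.1749
P(F|B2) = 0.49·0.097 + 0.51·0.074 = 0.04753 + 0.03774 = 0.08527
P(F|B3) = 0.39·0.164 + 0.61·0.198 = 0.06396 + 0.12078 = 0.18474
By total probability over the outer partition,
P(F) = 0.05·0.1749 + 0.33·0.08527 + 0.62·0.18474
      = 0.008745 + 0.0281391 + 0.1145388 = 0.1514229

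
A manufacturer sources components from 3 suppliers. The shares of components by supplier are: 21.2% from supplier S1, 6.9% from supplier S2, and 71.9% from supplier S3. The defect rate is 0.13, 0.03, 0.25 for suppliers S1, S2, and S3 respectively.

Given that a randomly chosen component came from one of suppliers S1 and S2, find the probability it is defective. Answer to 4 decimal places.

Let S = {S1, S2}.
P(S) = 0.212 + 0.069 = 0.281.
P(D ∩ S) = 0.13·0.212 + 0.03·0.069 = 0.02756 + 0.00207 = 0.02963.
P(D | S) = 0.02963 / 0.281 = 0.105445…

0.1054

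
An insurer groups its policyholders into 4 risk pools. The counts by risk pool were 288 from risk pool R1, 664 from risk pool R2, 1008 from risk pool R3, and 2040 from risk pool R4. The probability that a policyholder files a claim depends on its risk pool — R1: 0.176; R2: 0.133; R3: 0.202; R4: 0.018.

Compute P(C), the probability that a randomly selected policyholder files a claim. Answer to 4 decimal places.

P(C) ≈ 0.0948

Total: 288 + 664 + 1008 + 2040 = 4000.
P(R1) = 288/4000 = 0.072. P(R2) = 664/4000 = 0.166. P(R3) = 1008/4000 = 0.252. P(R4) = 2040/4000 = 0.51.
Summing over the partition,
P(C) = P(C|R1)·P(R1) + P(C|R2)·P(R2) + P(C|R3)·P(R3) + P(C|R4)·P(R4)
      = 0.176·0.072 + 0.133·0.166 + 0.202·0.252 + 0.018·0.51
      = 0.012672 + 0.022078 + 0.050904 + 0.00918 = 0.094834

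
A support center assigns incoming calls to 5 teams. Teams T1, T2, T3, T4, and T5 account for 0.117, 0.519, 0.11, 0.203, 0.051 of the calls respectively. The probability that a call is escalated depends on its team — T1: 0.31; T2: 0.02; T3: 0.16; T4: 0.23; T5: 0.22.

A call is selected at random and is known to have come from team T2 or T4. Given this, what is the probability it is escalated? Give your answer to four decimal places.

Let S = {T2, T4}.
P(S) = 0.519 + 0.203 = 0.722.
P(E ∩ S) = 0.02·0.519 + 0.23·0.203 = 0.01038 + 0.04669 = 0.05707.
P(E | S) = 0.05707 / 0.722 = 0.079044…

0.0790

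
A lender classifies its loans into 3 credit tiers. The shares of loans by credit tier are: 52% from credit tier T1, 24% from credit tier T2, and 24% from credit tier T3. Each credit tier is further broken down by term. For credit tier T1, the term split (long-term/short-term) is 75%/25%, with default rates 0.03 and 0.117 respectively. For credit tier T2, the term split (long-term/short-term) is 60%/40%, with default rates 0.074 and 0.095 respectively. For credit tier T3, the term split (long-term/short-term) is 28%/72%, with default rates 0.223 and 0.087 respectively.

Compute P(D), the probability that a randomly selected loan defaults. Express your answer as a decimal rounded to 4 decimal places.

P(D) ≈ 0.0767

P(D|T1) = 0.75·0.03 + 0.25·0.117 = 0.0225 + 0.02925 = 0.05175
P(D|T2) = 0.6·0.074 + 0.4·0.095 = 0.0444 + 0.038 = 0.0824
P(D|T3) = 0.28·0.223 + 0.72·0.087 = 0.06244 + 0.06264 = 0.12508
Then overall,
P(D) = 0.52·0.05175 + 0.24·0.0824 + 0.24·0.12508
      = 0.02691 + 0.019776 + 0.0300192 = 0.0767052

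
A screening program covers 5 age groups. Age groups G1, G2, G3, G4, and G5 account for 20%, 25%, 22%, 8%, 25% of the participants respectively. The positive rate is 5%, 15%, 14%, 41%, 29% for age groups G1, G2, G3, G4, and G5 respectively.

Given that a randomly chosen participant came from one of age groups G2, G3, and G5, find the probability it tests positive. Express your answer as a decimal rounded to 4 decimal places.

0.1956

Let S = {G2, G3, G5}.
P(S) = 0.25 + 0.22 + 0.25 = 0.72.
P(T ∩ S) = 0.15·0.25 + 0.14·0.22 + 0.29·0.25 = 0.0375 + 0.0308 + 0.0725 = 0.1408.
P(T | S) = 0.1408 / 0.72 = 0.195556…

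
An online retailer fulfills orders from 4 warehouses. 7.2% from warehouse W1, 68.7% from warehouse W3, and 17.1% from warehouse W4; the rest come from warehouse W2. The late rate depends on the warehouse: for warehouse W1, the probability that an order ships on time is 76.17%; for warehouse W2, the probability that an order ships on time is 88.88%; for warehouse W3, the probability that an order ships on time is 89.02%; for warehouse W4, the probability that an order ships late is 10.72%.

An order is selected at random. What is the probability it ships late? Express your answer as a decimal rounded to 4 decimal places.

P(W2) = 1 − (0.072 + 0.687 + 0.171) = 0.07.
P(L|W1) = 1 − 0.7617 = 0.2383.
P(L|W2) = 1 − 0.8888 = 0.1112.
P(L|W3) = 1 − 0.8902 = 0.1098.
P(L) = P(L|W1)·P(W1) + P(L|W2)·P(W2) + P(L|W3)·P(W3) + P(L|W4)·P(W4)
      = 0.2383·0.072 + 0.1112·0.07 + 0.1098·0.687 + 0.1072·0.171
      = 0.0171576 + 0.007784 + 0.0754326 + 0.0183312 = 0.1187054

P(L) ≈ 0.1187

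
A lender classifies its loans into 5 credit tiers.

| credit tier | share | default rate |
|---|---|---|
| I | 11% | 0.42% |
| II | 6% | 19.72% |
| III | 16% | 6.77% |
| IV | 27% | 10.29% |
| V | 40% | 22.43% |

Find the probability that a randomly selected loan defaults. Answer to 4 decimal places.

P(D) = P(D|I)·P(I) + P(D|II)·P(II) + P(D|III)·P(III) + P(D|IV)·P(IV) + P(D|V)·P(V)
      = 0.0042·0.11 + 0.1972·0.06 + 0.0677·0.16 + 0.1029·0.27 + 0.2243·0.4
      = 0.000462 + 0.011832 + 0.010832 + 0.027783 + 0.08972 = 0.140629

P(D) ≈ 0.1406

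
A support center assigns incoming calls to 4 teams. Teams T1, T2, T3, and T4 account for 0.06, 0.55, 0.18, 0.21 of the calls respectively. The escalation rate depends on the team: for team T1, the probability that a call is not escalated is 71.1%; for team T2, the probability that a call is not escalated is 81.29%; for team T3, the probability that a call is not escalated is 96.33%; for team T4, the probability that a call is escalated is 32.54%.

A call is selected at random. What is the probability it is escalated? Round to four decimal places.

0.1952

P(E|T1) = 1 − 0.711 = 0.289.
P(E|T2) = 1 − 0.8129 = 0.1871.
P(E|T3) = 1 − 0.9633 = 0.0367.
Summing over the partition,
P(E) = P(E|T1)·P(T1) + P(E|T2)·P(T2) + P(E|T3)·P(T3) + P(E|T4)·P(T4)
      = 0.289·0.06 + 0.1871·0.55 + 0.0367·0.18 + 0.3254·0.21
      = 0.01734 + 0.102905 + 0.006606 + 0.068334 = 0.195185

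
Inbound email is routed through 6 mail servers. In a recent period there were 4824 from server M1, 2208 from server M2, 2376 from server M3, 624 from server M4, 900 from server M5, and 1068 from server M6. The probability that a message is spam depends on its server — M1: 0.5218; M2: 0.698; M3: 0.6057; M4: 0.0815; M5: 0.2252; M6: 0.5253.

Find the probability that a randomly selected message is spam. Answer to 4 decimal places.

P(S) ≈ 0.5260

Total: 4824 + 2208 + 2376 + 624 + 900 + 1068 = 12000.
P(M1) = 4824/12000 = 0.402. P(M2) = 2208/12000 = 0.184. P(M3) = 2376/12000 = 0.198. P(M4) = 624/12000 = 0.052. P(M5) = 900/12000 = 0.075. P(M6) = 1068/12000 = 0.089.
P(S) = P(S|M1)·P(M1) + P(S|M2)·P(M2) + P(S|M3)·P(M3) + P(S|M4)·P(M4) + P(S|M5)·P(M5) + P(S|M6)·P(M6)
      = 0.5218·0.402 + 0.698·0.184 + 0.6057·0.198 + 0.0815·0.052 + 0.2252·0.075 + 0.5253·0.089
      = 0.2097636 + 0.128432 + 0.1199286 + 0.004238 + 0.01689 + 0.0467517 = 0.5260039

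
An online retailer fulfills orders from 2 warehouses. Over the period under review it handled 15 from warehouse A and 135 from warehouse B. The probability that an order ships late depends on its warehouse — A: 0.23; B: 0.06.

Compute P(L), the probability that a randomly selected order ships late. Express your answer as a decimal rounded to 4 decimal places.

Total: 15 + 135 = 150.
P(A) = 15/150 = 0.1. P(B) = 135/150 = 0.9.
Summing over the partition,
P(L) = P(L|A)·P(A) + P(L|B)·P(B)
      = 0.23·0.1 + 0.06·0.9
      = 0.023 + 0.054 = 0.077

P(L) ≈ 0.0770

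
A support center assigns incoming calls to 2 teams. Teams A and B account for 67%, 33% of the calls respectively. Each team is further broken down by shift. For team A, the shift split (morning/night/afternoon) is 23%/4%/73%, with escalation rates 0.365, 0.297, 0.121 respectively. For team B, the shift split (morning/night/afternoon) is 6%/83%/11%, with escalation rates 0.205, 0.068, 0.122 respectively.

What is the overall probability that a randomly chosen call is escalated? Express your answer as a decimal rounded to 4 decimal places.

P(E|A) = 0.23·0.365 + 0.04·0.297 + 0.73·0.121 = 0.08395 + 0.01188 + 0.08833 = 0.18416
P(E|B) = 0.06·0.205 + 0.83·0.068 + 0.11·0.122 = 0.0123 + 0.05644 + 0.01342 = 0.08216
By total probability over the outer partition,
P(E) = 0.67·0.18416 + 0.33·0.08216
      = 0.1233872 + 0.0271128 = 0.1505

P(E) ≈ 0.1505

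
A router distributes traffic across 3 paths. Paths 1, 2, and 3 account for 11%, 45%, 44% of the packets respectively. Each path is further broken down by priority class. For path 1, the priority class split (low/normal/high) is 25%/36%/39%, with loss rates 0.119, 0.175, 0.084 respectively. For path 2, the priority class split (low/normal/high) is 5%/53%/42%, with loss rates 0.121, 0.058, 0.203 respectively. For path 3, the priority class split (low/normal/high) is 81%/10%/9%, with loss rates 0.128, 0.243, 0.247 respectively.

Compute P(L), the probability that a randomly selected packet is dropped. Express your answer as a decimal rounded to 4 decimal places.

0.1348

P(L|1) = 0.25·0.119 + 0.36·0.175 + 0.39·0.084 = 0.02975 + 0.063 + 0.03276 = 0.12551
P(L|2) = 0.05·0.121 + 0.53·0.058 + 0.42·0.203 = 0.00605 + 0.03074 + 0.08526 = 0.12205
P(L|3) = 0.81·0.128 + 0.1·0.243 + 0.09·0.247 = 0.10368 + 0.0243 + 0.02223 = 0.15021
Then overall,
P(L) = 0.11·0.12551 + 0.45·0.12205 + 0.44·0.15021
      = 0.0138061 + 0.0549225 + 0.0660924 = 0.134821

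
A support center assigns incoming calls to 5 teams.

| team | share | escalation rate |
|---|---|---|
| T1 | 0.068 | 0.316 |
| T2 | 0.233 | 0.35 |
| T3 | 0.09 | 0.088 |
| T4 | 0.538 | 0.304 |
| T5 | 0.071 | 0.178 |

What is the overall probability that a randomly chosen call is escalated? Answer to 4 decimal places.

P(E) = P(E|T1)·P(T1) + P(E|T2)·P(T2) + P(E|T3)·P(T3) + P(E|T4)·P(T4) + P(E|T5)·P(T5)
      = 0.316·0.068 + 0.35·0.233 + 0.088·0.09 + 0.304·0.538 + 0.178·0.071
      = 0.021488 + 0.08155 + 0.00792 + 0.163552 + 0.012638 = 0.287148

0.2871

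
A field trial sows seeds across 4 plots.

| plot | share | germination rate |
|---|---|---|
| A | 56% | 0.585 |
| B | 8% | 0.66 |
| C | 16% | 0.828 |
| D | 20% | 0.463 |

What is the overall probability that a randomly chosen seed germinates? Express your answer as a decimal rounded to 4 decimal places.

P(G) ≈ 0.6055

Summing over the partition,
P(G) = P(G|A)·P(A) + P(G|B)·P(B) + P(G|C)·P(C) + P(G|D)·P(D)
      = 0.585·0.56 + 0.66·0.08 + 0.828·0.16 + 0.463·0.2
      = 0.3276 + 0.0528 + 0.13248 + 0.0926 = 0.60548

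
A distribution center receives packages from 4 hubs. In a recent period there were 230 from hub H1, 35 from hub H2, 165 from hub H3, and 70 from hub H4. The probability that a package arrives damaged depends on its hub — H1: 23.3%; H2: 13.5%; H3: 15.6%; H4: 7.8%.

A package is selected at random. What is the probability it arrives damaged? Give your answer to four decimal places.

P(D) ≈ 0.1790

Total: 230 + 35 + 165 + 70 = 500.
P(H1) = 230/500 = 0.46. P(H2) = 35/500 = 0.07. P(H3) = 165/500 = 0.33. P(H4) = 70/500 = 0.14.
P(D) = P(D|H1)·P(H1) + P(D|H2)·P(H2) + P(D|H3)·P(H3) + P(D|H4)·P(H4)
      = 0.233·0.46 + 0.135·0.07 + 0.156·0.33 + 0.078·0.14
      = 0.10718 + 0.00945 + 0.05148 + 0.01092 = 0.17903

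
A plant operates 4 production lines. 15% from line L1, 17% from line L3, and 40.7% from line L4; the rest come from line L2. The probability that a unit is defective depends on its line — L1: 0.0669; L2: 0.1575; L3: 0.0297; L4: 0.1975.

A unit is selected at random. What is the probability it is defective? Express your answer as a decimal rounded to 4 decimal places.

P(L2) = 1 − (0.15 + 0.17 + 0.407) = 0.273.
Using total probability over the partition,
P(D) = P(D|L1)·P(L1) + P(D|L2)·P(L2) + P(D|L3)·P(L3) + P(D|L4)·P(L4)
      = 0.0669·0.15 + 0.1575·0.273 + 0.0297·0.17 + 0.1975·0.407
      = 0.010035 + 0.0429975 + 0.005049 + 0.0803825 = 0.138464

P(D) ≈ 0.1385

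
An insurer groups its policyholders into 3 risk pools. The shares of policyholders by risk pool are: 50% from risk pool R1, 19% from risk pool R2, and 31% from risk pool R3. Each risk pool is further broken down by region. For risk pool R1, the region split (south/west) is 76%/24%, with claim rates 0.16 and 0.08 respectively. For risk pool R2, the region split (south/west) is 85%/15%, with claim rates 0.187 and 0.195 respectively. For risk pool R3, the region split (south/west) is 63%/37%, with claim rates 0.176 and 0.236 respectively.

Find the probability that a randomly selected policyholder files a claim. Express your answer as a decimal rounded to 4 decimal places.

P(C|R1) = 0.76·0.16 + 0.24·0.08 = 0.1216 + 0.0192 = 0.1408
P(C|R2) = 0.85·0.187 + 0.15·0.195 = 0.15895 + 0.02925 = 0.1882
P(C|R3) = 0.63·0.176 + 0.37·0.236 = 0.11088 + 0.08732 = 0.1982
Then overall,
P(C) = 0.5·0.1408 + 0.19·0.1882 + 0.31·0.1982
      = 0.0704 + 0.035758 + 0.061442 = 0.1676

P(C) ≈ 0.1676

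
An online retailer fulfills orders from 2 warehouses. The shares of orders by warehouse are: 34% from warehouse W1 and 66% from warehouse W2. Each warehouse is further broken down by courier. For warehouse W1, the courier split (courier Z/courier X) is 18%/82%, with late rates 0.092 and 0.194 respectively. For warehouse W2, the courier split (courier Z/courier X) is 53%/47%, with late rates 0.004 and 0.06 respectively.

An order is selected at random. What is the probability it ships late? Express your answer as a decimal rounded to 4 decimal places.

0.0797

P(L|W1) = 0.18·0.092 + 0.82·0.194 = 0.01656 + 0.15908 = 0.17564
P(L|W2) = 0.53·0.004 + 0.47·0.06 = 0.00212 + 0.0282 = 0.03032
By total probability over the outer partition,
P(L) = 0.34·0.17564 + 0.66·0.03032
      = 0.0597176 + 0.0200112 = 0.0797288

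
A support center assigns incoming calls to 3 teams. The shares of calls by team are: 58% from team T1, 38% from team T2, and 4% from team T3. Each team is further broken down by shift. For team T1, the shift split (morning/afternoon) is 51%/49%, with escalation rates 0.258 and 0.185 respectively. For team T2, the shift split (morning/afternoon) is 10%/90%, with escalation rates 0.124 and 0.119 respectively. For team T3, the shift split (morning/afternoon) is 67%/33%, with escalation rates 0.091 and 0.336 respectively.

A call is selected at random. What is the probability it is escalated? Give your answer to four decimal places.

P(E) ≈ 0.1812

P(E|T1) = 0.51·0.258 + 0.49·0.185 = 0.13158 + 0.09065 = 0.22223
P(E|T2) = 0.1·0.124 + 0.9·0.119 = 0.0124 + 0.1071 = 0.1195
P(E|T3) = 0.67·0.091 + 0.33·0.336 = 0.06097 + 0.11088 = 0.17185
Then overall,
P(E) = 0.58·0.22223 + 0.38·0.1195 + 0.04·0.17185
      = 0.1288934 + 0.04541 + 0.006874 = 0.1811774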